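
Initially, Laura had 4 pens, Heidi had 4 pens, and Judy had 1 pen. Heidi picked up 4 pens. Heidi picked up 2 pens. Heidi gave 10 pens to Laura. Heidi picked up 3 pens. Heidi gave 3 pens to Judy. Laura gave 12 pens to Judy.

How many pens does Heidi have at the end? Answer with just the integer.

Answer: 0

Derivation:
Tracking counts step by step:
Start: Laura=4, Heidi=4, Judy=1
Event 1 (Heidi +4): Heidi: 4 -> 8. State: Laura=4, Heidi=8, Judy=1
Event 2 (Heidi +2): Heidi: 8 -> 10. State: Laura=4, Heidi=10, Judy=1
Event 3 (Heidi -> Laura, 10): Heidi: 10 -> 0, Laura: 4 -> 14. State: Laura=14, Heidi=0, Judy=1
Event 4 (Heidi +3): Heidi: 0 -> 3. State: Laura=14, Heidi=3, Judy=1
Event 5 (Heidi -> Judy, 3): Heidi: 3 -> 0, Judy: 1 -> 4. State: Laura=14, Heidi=0, Judy=4
Event 6 (Laura -> Judy, 12): Laura: 14 -> 2, Judy: 4 -> 16. State: Laura=2, Heidi=0, Judy=16

Heidi's final count: 0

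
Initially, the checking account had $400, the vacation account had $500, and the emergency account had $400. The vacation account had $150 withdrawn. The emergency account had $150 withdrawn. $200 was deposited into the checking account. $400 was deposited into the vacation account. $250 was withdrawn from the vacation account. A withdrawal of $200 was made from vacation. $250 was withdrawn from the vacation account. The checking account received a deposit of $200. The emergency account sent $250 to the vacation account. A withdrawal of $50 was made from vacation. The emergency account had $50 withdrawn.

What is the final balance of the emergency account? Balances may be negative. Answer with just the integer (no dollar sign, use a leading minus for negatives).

Answer: -50

Derivation:
Tracking account balances step by step:
Start: checking=400, vacation=500, emergency=400
Event 1 (withdraw 150 from vacation): vacation: 500 - 150 = 350. Balances: checking=400, vacation=350, emergency=400
Event 2 (withdraw 150 from emergency): emergency: 400 - 150 = 250. Balances: checking=400, vacation=350, emergency=250
Event 3 (deposit 200 to checking): checking: 400 + 200 = 600. Balances: checking=600, vacation=350, emergency=250
Event 4 (deposit 400 to vacation): vacation: 350 + 400 = 750. Balances: checking=600, vacation=750, emergency=250
Event 5 (withdraw 250 from vacation): vacation: 750 - 250 = 500. Balances: checking=600, vacation=500, emergency=250
Event 6 (withdraw 200 from vacation): vacation: 500 - 200 = 300. Balances: checking=600, vacation=300, emergency=250
Event 7 (withdraw 250 from vacation): vacation: 300 - 250 = 50. Balances: checking=600, vacation=50, emergency=250
Event 8 (deposit 200 to checking): checking: 600 + 200 = 800. Balances: checking=800, vacation=50, emergency=250
Event 9 (transfer 250 emergency -> vacation): emergency: 250 - 250 = 0, vacation: 50 + 250 = 300. Balances: checking=800, vacation=300, emergency=0
Event 10 (withdraw 50 from vacation): vacation: 300 - 50 = 250. Balances: checking=800, vacation=250, emergency=0
Event 11 (withdraw 50 from emergency): emergency: 0 - 50 = -50. Balances: checking=800, vacation=250, emergency=-50

Final balance of emergency: -50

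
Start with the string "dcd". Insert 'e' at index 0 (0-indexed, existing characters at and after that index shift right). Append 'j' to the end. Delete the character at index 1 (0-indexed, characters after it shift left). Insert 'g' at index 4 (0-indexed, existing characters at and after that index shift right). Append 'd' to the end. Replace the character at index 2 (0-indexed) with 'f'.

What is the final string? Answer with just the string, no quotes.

Applying each edit step by step:
Start: "dcd"
Op 1 (insert 'e' at idx 0): "dcd" -> "edcd"
Op 2 (append 'j'): "edcd" -> "edcdj"
Op 3 (delete idx 1 = 'd'): "edcdj" -> "ecdj"
Op 4 (insert 'g' at idx 4): "ecdj" -> "ecdjg"
Op 5 (append 'd'): "ecdjg" -> "ecdjgd"
Op 6 (replace idx 2: 'd' -> 'f'): "ecdjgd" -> "ecfjgd"

Answer: ecfjgd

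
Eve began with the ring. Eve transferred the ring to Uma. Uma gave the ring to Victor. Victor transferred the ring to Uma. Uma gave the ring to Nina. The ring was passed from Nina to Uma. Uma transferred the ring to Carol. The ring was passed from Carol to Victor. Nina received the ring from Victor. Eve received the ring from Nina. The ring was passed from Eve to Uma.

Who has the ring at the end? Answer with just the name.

Answer: Uma

Derivation:
Tracking the ring through each event:
Start: Eve has the ring.
After event 1: Uma has the ring.
After event 2: Victor has the ring.
After event 3: Uma has the ring.
After event 4: Nina has the ring.
After event 5: Uma has the ring.
After event 6: Carol has the ring.
After event 7: Victor has the ring.
After event 8: Nina has the ring.
After event 9: Eve has the ring.
After event 10: Uma has the ring.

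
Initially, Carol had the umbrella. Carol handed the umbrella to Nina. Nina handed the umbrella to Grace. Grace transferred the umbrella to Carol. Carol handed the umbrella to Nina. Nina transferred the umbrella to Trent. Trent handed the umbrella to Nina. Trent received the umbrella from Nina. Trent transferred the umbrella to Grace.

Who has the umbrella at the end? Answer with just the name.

Answer: Grace

Derivation:
Tracking the umbrella through each event:
Start: Carol has the umbrella.
After event 1: Nina has the umbrella.
After event 2: Grace has the umbrella.
After event 3: Carol has the umbrella.
After event 4: Nina has the umbrella.
After event 5: Trent has the umbrella.
After event 6: Nina has the umbrella.
After event 7: Trent has the umbrella.
After event 8: Grace has the umbrella.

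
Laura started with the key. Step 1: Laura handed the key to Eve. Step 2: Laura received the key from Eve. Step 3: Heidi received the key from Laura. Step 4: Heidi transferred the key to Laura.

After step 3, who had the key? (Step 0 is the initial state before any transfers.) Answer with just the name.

Tracking the key holder through step 3:
After step 0 (start): Laura
After step 1: Eve
After step 2: Laura
After step 3: Heidi

At step 3, the holder is Heidi.

Answer: Heidi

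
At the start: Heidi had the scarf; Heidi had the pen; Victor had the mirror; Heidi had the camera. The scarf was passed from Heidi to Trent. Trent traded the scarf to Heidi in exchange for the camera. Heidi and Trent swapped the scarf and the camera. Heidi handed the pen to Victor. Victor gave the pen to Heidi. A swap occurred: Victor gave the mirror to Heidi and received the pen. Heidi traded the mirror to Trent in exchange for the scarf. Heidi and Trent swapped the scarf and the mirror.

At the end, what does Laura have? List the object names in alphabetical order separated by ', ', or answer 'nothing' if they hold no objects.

Tracking all object holders:
Start: scarf:Heidi, pen:Heidi, mirror:Victor, camera:Heidi
Event 1 (give scarf: Heidi -> Trent). State: scarf:Trent, pen:Heidi, mirror:Victor, camera:Heidi
Event 2 (swap scarf<->camera: now scarf:Heidi, camera:Trent). State: scarf:Heidi, pen:Heidi, mirror:Victor, camera:Trent
Event 3 (swap scarf<->camera: now scarf:Trent, camera:Heidi). State: scarf:Trent, pen:Heidi, mirror:Victor, camera:Heidi
Event 4 (give pen: Heidi -> Victor). State: scarf:Trent, pen:Victor, mirror:Victor, camera:Heidi
Event 5 (give pen: Victor -> Heidi). State: scarf:Trent, pen:Heidi, mirror:Victor, camera:Heidi
Event 6 (swap mirror<->pen: now mirror:Heidi, pen:Victor). State: scarf:Trent, pen:Victor, mirror:Heidi, camera:Heidi
Event 7 (swap mirror<->scarf: now mirror:Trent, scarf:Heidi). State: scarf:Heidi, pen:Victor, mirror:Trent, camera:Heidi
Event 8 (swap scarf<->mirror: now scarf:Trent, mirror:Heidi). State: scarf:Trent, pen:Victor, mirror:Heidi, camera:Heidi

Final state: scarf:Trent, pen:Victor, mirror:Heidi, camera:Heidi
Laura holds: (nothing).

Answer: nothing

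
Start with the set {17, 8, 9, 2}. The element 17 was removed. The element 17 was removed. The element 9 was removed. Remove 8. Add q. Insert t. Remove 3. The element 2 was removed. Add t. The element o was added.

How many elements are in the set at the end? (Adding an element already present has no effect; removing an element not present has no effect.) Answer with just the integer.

Tracking the set through each operation:
Start: {17, 2, 8, 9}
Event 1 (remove 17): removed. Set: {2, 8, 9}
Event 2 (remove 17): not present, no change. Set: {2, 8, 9}
Event 3 (remove 9): removed. Set: {2, 8}
Event 4 (remove 8): removed. Set: {2}
Event 5 (add q): added. Set: {2, q}
Event 6 (add t): added. Set: {2, q, t}
Event 7 (remove 3): not present, no change. Set: {2, q, t}
Event 8 (remove 2): removed. Set: {q, t}
Event 9 (add t): already present, no change. Set: {q, t}
Event 10 (add o): added. Set: {o, q, t}

Final set: {o, q, t} (size 3)

Answer: 3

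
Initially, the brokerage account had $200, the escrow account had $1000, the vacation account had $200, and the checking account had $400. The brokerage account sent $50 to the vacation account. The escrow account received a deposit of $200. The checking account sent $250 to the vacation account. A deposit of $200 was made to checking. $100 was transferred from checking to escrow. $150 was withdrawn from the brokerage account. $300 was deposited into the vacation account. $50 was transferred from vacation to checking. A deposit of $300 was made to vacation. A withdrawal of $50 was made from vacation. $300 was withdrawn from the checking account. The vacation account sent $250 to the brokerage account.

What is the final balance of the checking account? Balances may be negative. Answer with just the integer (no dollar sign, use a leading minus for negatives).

Tracking account balances step by step:
Start: brokerage=200, escrow=1000, vacation=200, checking=400
Event 1 (transfer 50 brokerage -> vacation): brokerage: 200 - 50 = 150, vacation: 200 + 50 = 250. Balances: brokerage=150, escrow=1000, vacation=250, checking=400
Event 2 (deposit 200 to escrow): escrow: 1000 + 200 = 1200. Balances: brokerage=150, escrow=1200, vacation=250, checking=400
Event 3 (transfer 250 checking -> vacation): checking: 400 - 250 = 150, vacation: 250 + 250 = 500. Balances: brokerage=150, escrow=1200, vacation=500, checking=150
Event 4 (deposit 200 to checking): checking: 150 + 200 = 350. Balances: brokerage=150, escrow=1200, vacation=500, checking=350
Event 5 (transfer 100 checking -> escrow): checking: 350 - 100 = 250, escrow: 1200 + 100 = 1300. Balances: brokerage=150, escrow=1300, vacation=500, checking=250
Event 6 (withdraw 150 from brokerage): brokerage: 150 - 150 = 0. Balances: brokerage=0, escrow=1300, vacation=500, checking=250
Event 7 (deposit 300 to vacation): vacation: 500 + 300 = 800. Balances: brokerage=0, escrow=1300, vacation=800, checking=250
Event 8 (transfer 50 vacation -> checking): vacation: 800 - 50 = 750, checking: 250 + 50 = 300. Balances: brokerage=0, escrow=1300, vacation=750, checking=300
Event 9 (deposit 300 to vacation): vacation: 750 + 300 = 1050. Balances: brokerage=0, escrow=1300, vacation=1050, checking=300
Event 10 (withdraw 50 from vacation): vacation: 1050 - 50 = 1000. Balances: brokerage=0, escrow=1300, vacation=1000, checking=300
Event 11 (withdraw 300 from checking): checking: 300 - 300 = 0. Balances: brokerage=0, escrow=1300, vacation=1000, checking=0
Event 12 (transfer 250 vacation -> brokerage): vacation: 1000 - 250 = 750, brokerage: 0 + 250 = 250. Balances: brokerage=250, escrow=1300, vacation=750, checking=0

Final balance of checking: 0

Answer: 0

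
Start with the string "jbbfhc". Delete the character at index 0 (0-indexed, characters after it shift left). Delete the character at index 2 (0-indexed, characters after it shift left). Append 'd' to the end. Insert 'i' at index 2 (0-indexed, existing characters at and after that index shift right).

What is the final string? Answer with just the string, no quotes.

Applying each edit step by step:
Start: "jbbfhc"
Op 1 (delete idx 0 = 'j'): "jbbfhc" -> "bbfhc"
Op 2 (delete idx 2 = 'f'): "bbfhc" -> "bbhc"
Op 3 (append 'd'): "bbhc" -> "bbhcd"
Op 4 (insert 'i' at idx 2): "bbhcd" -> "bbihcd"

Answer: bbihcd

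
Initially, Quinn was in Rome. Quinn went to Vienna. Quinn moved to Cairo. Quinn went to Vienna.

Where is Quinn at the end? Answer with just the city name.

Tracking Quinn's location:
Start: Quinn is in Rome.
After move 1: Rome -> Vienna. Quinn is in Vienna.
After move 2: Vienna -> Cairo. Quinn is in Cairo.
After move 3: Cairo -> Vienna. Quinn is in Vienna.

Answer: Vienna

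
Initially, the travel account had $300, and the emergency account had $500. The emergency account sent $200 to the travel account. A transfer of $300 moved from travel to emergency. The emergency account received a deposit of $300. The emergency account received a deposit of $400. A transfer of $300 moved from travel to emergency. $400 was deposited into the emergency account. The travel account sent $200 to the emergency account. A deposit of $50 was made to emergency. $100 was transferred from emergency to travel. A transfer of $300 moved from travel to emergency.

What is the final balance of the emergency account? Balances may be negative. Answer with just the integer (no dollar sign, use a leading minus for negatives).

Tracking account balances step by step:
Start: travel=300, emergency=500
Event 1 (transfer 200 emergency -> travel): emergency: 500 - 200 = 300, travel: 300 + 200 = 500. Balances: travel=500, emergency=300
Event 2 (transfer 300 travel -> emergency): travel: 500 - 300 = 200, emergency: 300 + 300 = 600. Balances: travel=200, emergency=600
Event 3 (deposit 300 to emergency): emergency: 600 + 300 = 900. Balances: travel=200, emergency=900
Event 4 (deposit 400 to emergency): emergency: 900 + 400 = 1300. Balances: travel=200, emergency=1300
Event 5 (transfer 300 travel -> emergency): travel: 200 - 300 = -100, emergency: 1300 + 300 = 1600. Balances: travel=-100, emergency=1600
Event 6 (deposit 400 to emergency): emergency: 1600 + 400 = 2000. Balances: travel=-100, emergency=2000
Event 7 (transfer 200 travel -> emergency): travel: -100 - 200 = -300, emergency: 2000 + 200 = 2200. Balances: travel=-300, emergency=2200
Event 8 (deposit 50 to emergency): emergency: 2200 + 50 = 2250. Balances: travel=-300, emergency=2250
Event 9 (transfer 100 emergency -> travel): emergency: 2250 - 100 = 2150, travel: -300 + 100 = -200. Balances: travel=-200, emergency=2150
Event 10 (transfer 300 travel -> emergency): travel: -200 - 300 = -500, emergency: 2150 + 300 = 2450. Balances: travel=-500, emergency=2450

Final balance of emergency: 2450

Answer: 2450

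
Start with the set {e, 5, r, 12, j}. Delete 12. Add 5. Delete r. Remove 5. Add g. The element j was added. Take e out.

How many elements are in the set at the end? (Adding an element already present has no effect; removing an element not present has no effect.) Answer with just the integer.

Answer: 2

Derivation:
Tracking the set through each operation:
Start: {12, 5, e, j, r}
Event 1 (remove 12): removed. Set: {5, e, j, r}
Event 2 (add 5): already present, no change. Set: {5, e, j, r}
Event 3 (remove r): removed. Set: {5, e, j}
Event 4 (remove 5): removed. Set: {e, j}
Event 5 (add g): added. Set: {e, g, j}
Event 6 (add j): already present, no change. Set: {e, g, j}
Event 7 (remove e): removed. Set: {g, j}

Final set: {g, j} (size 2)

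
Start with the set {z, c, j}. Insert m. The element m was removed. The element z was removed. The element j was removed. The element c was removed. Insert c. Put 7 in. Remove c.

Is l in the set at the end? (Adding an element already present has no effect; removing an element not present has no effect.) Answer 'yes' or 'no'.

Answer: no

Derivation:
Tracking the set through each operation:
Start: {c, j, z}
Event 1 (add m): added. Set: {c, j, m, z}
Event 2 (remove m): removed. Set: {c, j, z}
Event 3 (remove z): removed. Set: {c, j}
Event 4 (remove j): removed. Set: {c}
Event 5 (remove c): removed. Set: {}
Event 6 (add c): added. Set: {c}
Event 7 (add 7): added. Set: {7, c}
Event 8 (remove c): removed. Set: {7}

Final set: {7} (size 1)
l is NOT in the final set.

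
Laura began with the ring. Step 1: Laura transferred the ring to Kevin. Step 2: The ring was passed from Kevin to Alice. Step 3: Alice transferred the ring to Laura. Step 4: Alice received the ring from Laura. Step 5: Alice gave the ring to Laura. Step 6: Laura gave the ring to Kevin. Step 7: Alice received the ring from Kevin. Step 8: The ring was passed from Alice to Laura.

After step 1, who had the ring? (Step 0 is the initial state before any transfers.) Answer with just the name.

Answer: Kevin

Derivation:
Tracking the ring holder through step 1:
After step 0 (start): Laura
After step 1: Kevin

At step 1, the holder is Kevin.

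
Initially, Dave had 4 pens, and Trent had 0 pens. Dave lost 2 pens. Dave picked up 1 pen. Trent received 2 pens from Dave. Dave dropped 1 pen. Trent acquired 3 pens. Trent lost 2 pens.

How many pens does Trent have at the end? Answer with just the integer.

Answer: 3

Derivation:
Tracking counts step by step:
Start: Dave=4, Trent=0
Event 1 (Dave -2): Dave: 4 -> 2. State: Dave=2, Trent=0
Event 2 (Dave +1): Dave: 2 -> 3. State: Dave=3, Trent=0
Event 3 (Dave -> Trent, 2): Dave: 3 -> 1, Trent: 0 -> 2. State: Dave=1, Trent=2
Event 4 (Dave -1): Dave: 1 -> 0. State: Dave=0, Trent=2
Event 5 (Trent +3): Trent: 2 -> 5. State: Dave=0, Trent=5
Event 6 (Trent -2): Trent: 5 -> 3. State: Dave=0, Trent=3

Trent's final count: 3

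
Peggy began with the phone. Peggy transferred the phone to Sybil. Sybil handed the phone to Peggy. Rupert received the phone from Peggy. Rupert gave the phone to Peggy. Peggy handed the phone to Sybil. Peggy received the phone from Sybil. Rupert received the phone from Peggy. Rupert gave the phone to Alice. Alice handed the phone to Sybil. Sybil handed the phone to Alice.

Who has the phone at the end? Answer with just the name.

Tracking the phone through each event:
Start: Peggy has the phone.
After event 1: Sybil has the phone.
After event 2: Peggy has the phone.
After event 3: Rupert has the phone.
After event 4: Peggy has the phone.
After event 5: Sybil has the phone.
After event 6: Peggy has the phone.
After event 7: Rupert has the phone.
After event 8: Alice has the phone.
After event 9: Sybil has the phone.
After event 10: Alice has the phone.

Answer: Alice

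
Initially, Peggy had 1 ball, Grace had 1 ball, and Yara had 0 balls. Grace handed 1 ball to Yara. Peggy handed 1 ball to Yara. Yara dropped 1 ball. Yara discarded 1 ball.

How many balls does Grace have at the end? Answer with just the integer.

Tracking counts step by step:
Start: Peggy=1, Grace=1, Yara=0
Event 1 (Grace -> Yara, 1): Grace: 1 -> 0, Yara: 0 -> 1. State: Peggy=1, Grace=0, Yara=1
Event 2 (Peggy -> Yara, 1): Peggy: 1 -> 0, Yara: 1 -> 2. State: Peggy=0, Grace=0, Yara=2
Event 3 (Yara -1): Yara: 2 -> 1. State: Peggy=0, Grace=0, Yara=1
Event 4 (Yara -1): Yara: 1 -> 0. State: Peggy=0, Grace=0, Yara=0

Grace's final count: 0

Answer: 0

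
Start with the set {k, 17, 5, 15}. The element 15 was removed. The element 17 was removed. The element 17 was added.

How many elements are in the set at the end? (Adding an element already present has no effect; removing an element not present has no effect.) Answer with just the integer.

Answer: 3

Derivation:
Tracking the set through each operation:
Start: {15, 17, 5, k}
Event 1 (remove 15): removed. Set: {17, 5, k}
Event 2 (remove 17): removed. Set: {5, k}
Event 3 (add 17): added. Set: {17, 5, k}

Final set: {17, 5, k} (size 3)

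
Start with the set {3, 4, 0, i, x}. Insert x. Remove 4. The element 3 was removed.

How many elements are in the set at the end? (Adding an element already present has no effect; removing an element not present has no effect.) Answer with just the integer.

Answer: 3

Derivation:
Tracking the set through each operation:
Start: {0, 3, 4, i, x}
Event 1 (add x): already present, no change. Set: {0, 3, 4, i, x}
Event 2 (remove 4): removed. Set: {0, 3, i, x}
Event 3 (remove 3): removed. Set: {0, i, x}

Final set: {0, i, x} (size 3)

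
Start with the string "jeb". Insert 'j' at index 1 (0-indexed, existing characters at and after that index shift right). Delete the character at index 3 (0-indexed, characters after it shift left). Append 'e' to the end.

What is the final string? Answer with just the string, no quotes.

Answer: jjee

Derivation:
Applying each edit step by step:
Start: "jeb"
Op 1 (insert 'j' at idx 1): "jeb" -> "jjeb"
Op 2 (delete idx 3 = 'b'): "jjeb" -> "jje"
Op 3 (append 'e'): "jje" -> "jjee"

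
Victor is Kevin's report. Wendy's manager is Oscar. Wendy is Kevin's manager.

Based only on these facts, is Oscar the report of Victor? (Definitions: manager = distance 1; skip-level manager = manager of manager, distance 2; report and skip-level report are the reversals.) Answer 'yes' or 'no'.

Answer: no

Derivation:
Reconstructing the manager chain from the given facts:
  Oscar -> Wendy -> Kevin -> Victor
(each arrow means 'manager of the next')
Positions in the chain (0 = top):
  position of Oscar: 0
  position of Wendy: 1
  position of Kevin: 2
  position of Victor: 3

Oscar is at position 0, Victor is at position 3; signed distance (j - i) = 3.
'report' requires j - i = -1. Actual distance is 3, so the relation does NOT hold.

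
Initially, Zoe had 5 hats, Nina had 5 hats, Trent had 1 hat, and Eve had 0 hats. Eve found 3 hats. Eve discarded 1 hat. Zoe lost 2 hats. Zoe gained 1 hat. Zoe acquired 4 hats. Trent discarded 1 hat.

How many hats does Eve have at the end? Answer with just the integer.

Answer: 2

Derivation:
Tracking counts step by step:
Start: Zoe=5, Nina=5, Trent=1, Eve=0
Event 1 (Eve +3): Eve: 0 -> 3. State: Zoe=5, Nina=5, Trent=1, Eve=3
Event 2 (Eve -1): Eve: 3 -> 2. State: Zoe=5, Nina=5, Trent=1, Eve=2
Event 3 (Zoe -2): Zoe: 5 -> 3. State: Zoe=3, Nina=5, Trent=1, Eve=2
Event 4 (Zoe +1): Zoe: 3 -> 4. State: Zoe=4, Nina=5, Trent=1, Eve=2
Event 5 (Zoe +4): Zoe: 4 -> 8. State: Zoe=8, Nina=5, Trent=1, Eve=2
Event 6 (Trent -1): Trent: 1 -> 0. State: Zoe=8, Nina=5, Trent=0, Eve=2

Eve's final count: 2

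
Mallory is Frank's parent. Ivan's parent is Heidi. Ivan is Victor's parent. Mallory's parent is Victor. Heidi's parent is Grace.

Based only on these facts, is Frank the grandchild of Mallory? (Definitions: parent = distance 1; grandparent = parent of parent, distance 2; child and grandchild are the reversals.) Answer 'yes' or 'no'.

Answer: no

Derivation:
Reconstructing the parent chain from the given facts:
  Grace -> Heidi -> Ivan -> Victor -> Mallory -> Frank
(each arrow means 'parent of the next')
Positions in the chain (0 = top):
  position of Grace: 0
  position of Heidi: 1
  position of Ivan: 2
  position of Victor: 3
  position of Mallory: 4
  position of Frank: 5

Frank is at position 5, Mallory is at position 4; signed distance (j - i) = -1.
'grandchild' requires j - i = -2. Actual distance is -1, so the relation does NOT hold.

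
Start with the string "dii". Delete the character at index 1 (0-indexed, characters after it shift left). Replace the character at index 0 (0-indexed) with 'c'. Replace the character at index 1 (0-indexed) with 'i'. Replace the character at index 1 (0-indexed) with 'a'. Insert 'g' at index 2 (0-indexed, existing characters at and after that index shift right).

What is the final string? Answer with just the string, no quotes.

Applying each edit step by step:
Start: "dii"
Op 1 (delete idx 1 = 'i'): "dii" -> "di"
Op 2 (replace idx 0: 'd' -> 'c'): "di" -> "ci"
Op 3 (replace idx 1: 'i' -> 'i'): "ci" -> "ci"
Op 4 (replace idx 1: 'i' -> 'a'): "ci" -> "ca"
Op 5 (insert 'g' at idx 2): "ca" -> "cag"

Answer: cag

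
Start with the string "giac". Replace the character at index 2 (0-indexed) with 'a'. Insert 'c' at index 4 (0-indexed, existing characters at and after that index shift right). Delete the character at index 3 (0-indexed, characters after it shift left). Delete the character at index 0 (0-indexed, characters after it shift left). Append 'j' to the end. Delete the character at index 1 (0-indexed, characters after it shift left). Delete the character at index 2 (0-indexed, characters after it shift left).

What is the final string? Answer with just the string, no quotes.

Answer: ic

Derivation:
Applying each edit step by step:
Start: "giac"
Op 1 (replace idx 2: 'a' -> 'a'): "giac" -> "giac"
Op 2 (insert 'c' at idx 4): "giac" -> "giacc"
Op 3 (delete idx 3 = 'c'): "giacc" -> "giac"
Op 4 (delete idx 0 = 'g'): "giac" -> "iac"
Op 5 (append 'j'): "iac" -> "iacj"
Op 6 (delete idx 1 = 'a'): "iacj" -> "icj"
Op 7 (delete idx 2 = 'j'): "icj" -> "ic"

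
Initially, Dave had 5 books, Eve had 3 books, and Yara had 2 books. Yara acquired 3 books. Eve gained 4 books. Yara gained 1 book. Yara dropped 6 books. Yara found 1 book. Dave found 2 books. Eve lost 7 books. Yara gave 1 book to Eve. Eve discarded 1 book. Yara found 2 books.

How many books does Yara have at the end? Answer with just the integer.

Answer: 2

Derivation:
Tracking counts step by step:
Start: Dave=5, Eve=3, Yara=2
Event 1 (Yara +3): Yara: 2 -> 5. State: Dave=5, Eve=3, Yara=5
Event 2 (Eve +4): Eve: 3 -> 7. State: Dave=5, Eve=7, Yara=5
Event 3 (Yara +1): Yara: 5 -> 6. State: Dave=5, Eve=7, Yara=6
Event 4 (Yara -6): Yara: 6 -> 0. State: Dave=5, Eve=7, Yara=0
Event 5 (Yara +1): Yara: 0 -> 1. State: Dave=5, Eve=7, Yara=1
Event 6 (Dave +2): Dave: 5 -> 7. State: Dave=7, Eve=7, Yara=1
Event 7 (Eve -7): Eve: 7 -> 0. State: Dave=7, Eve=0, Yara=1
Event 8 (Yara -> Eve, 1): Yara: 1 -> 0, Eve: 0 -> 1. State: Dave=7, Eve=1, Yara=0
Event 9 (Eve -1): Eve: 1 -> 0. State: Dave=7, Eve=0, Yara=0
Event 10 (Yara +2): Yara: 0 -> 2. State: Dave=7, Eve=0, Yara=2

Yara's final count: 2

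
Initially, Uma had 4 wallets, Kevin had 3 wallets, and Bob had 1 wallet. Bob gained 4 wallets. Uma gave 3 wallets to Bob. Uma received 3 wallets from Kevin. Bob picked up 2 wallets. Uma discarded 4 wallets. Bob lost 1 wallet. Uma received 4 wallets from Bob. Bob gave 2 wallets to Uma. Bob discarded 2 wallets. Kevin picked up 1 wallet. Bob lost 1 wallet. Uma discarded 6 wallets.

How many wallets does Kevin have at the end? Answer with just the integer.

Tracking counts step by step:
Start: Uma=4, Kevin=3, Bob=1
Event 1 (Bob +4): Bob: 1 -> 5. State: Uma=4, Kevin=3, Bob=5
Event 2 (Uma -> Bob, 3): Uma: 4 -> 1, Bob: 5 -> 8. State: Uma=1, Kevin=3, Bob=8
Event 3 (Kevin -> Uma, 3): Kevin: 3 -> 0, Uma: 1 -> 4. State: Uma=4, Kevin=0, Bob=8
Event 4 (Bob +2): Bob: 8 -> 10. State: Uma=4, Kevin=0, Bob=10
Event 5 (Uma -4): Uma: 4 -> 0. State: Uma=0, Kevin=0, Bob=10
Event 6 (Bob -1): Bob: 10 -> 9. State: Uma=0, Kevin=0, Bob=9
Event 7 (Bob -> Uma, 4): Bob: 9 -> 5, Uma: 0 -> 4. State: Uma=4, Kevin=0, Bob=5
Event 8 (Bob -> Uma, 2): Bob: 5 -> 3, Uma: 4 -> 6. State: Uma=6, Kevin=0, Bob=3
Event 9 (Bob -2): Bob: 3 -> 1. State: Uma=6, Kevin=0, Bob=1
Event 10 (Kevin +1): Kevin: 0 -> 1. State: Uma=6, Kevin=1, Bob=1
Event 11 (Bob -1): Bob: 1 -> 0. State: Uma=6, Kevin=1, Bob=0
Event 12 (Uma -6): Uma: 6 -> 0. State: Uma=0, Kevin=1, Bob=0

Kevin's final count: 1

Answer: 1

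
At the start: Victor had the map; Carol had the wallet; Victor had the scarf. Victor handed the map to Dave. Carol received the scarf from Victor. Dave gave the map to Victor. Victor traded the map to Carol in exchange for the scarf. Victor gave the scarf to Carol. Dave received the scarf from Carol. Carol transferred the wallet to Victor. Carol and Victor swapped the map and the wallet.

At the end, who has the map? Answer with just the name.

Answer: Victor

Derivation:
Tracking all object holders:
Start: map:Victor, wallet:Carol, scarf:Victor
Event 1 (give map: Victor -> Dave). State: map:Dave, wallet:Carol, scarf:Victor
Event 2 (give scarf: Victor -> Carol). State: map:Dave, wallet:Carol, scarf:Carol
Event 3 (give map: Dave -> Victor). State: map:Victor, wallet:Carol, scarf:Carol
Event 4 (swap map<->scarf: now map:Carol, scarf:Victor). State: map:Carol, wallet:Carol, scarf:Victor
Event 5 (give scarf: Victor -> Carol). State: map:Carol, wallet:Carol, scarf:Carol
Event 6 (give scarf: Carol -> Dave). State: map:Carol, wallet:Carol, scarf:Dave
Event 7 (give wallet: Carol -> Victor). State: map:Carol, wallet:Victor, scarf:Dave
Event 8 (swap map<->wallet: now map:Victor, wallet:Carol). State: map:Victor, wallet:Carol, scarf:Dave

Final state: map:Victor, wallet:Carol, scarf:Dave
The map is held by Victor.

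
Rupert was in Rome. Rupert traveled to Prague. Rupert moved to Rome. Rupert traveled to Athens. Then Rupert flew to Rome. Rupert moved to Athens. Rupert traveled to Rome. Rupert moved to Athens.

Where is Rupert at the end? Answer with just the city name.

Tracking Rupert's location:
Start: Rupert is in Rome.
After move 1: Rome -> Prague. Rupert is in Prague.
After move 2: Prague -> Rome. Rupert is in Rome.
After move 3: Rome -> Athens. Rupert is in Athens.
After move 4: Athens -> Rome. Rupert is in Rome.
After move 5: Rome -> Athens. Rupert is in Athens.
After move 6: Athens -> Rome. Rupert is in Rome.
After move 7: Rome -> Athens. Rupert is in Athens.

Answer: Athens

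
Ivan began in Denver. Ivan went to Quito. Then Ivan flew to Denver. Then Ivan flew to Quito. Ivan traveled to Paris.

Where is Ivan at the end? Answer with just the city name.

Answer: Paris

Derivation:
Tracking Ivan's location:
Start: Ivan is in Denver.
After move 1: Denver -> Quito. Ivan is in Quito.
After move 2: Quito -> Denver. Ivan is in Denver.
After move 3: Denver -> Quito. Ivan is in Quito.
After move 4: Quito -> Paris. Ivan is in Paris.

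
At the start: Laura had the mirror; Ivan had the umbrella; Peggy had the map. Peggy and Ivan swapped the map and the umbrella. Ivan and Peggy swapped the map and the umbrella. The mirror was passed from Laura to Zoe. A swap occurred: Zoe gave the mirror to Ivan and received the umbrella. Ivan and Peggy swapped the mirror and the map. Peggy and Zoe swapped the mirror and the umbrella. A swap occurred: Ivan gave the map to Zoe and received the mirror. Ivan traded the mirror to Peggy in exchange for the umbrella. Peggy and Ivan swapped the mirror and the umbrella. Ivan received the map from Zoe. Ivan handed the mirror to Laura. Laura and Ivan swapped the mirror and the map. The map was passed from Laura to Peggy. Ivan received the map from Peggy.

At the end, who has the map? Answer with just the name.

Answer: Ivan

Derivation:
Tracking all object holders:
Start: mirror:Laura, umbrella:Ivan, map:Peggy
Event 1 (swap map<->umbrella: now map:Ivan, umbrella:Peggy). State: mirror:Laura, umbrella:Peggy, map:Ivan
Event 2 (swap map<->umbrella: now map:Peggy, umbrella:Ivan). State: mirror:Laura, umbrella:Ivan, map:Peggy
Event 3 (give mirror: Laura -> Zoe). State: mirror:Zoe, umbrella:Ivan, map:Peggy
Event 4 (swap mirror<->umbrella: now mirror:Ivan, umbrella:Zoe). State: mirror:Ivan, umbrella:Zoe, map:Peggy
Event 5 (swap mirror<->map: now mirror:Peggy, map:Ivan). State: mirror:Peggy, umbrella:Zoe, map:Ivan
Event 6 (swap mirror<->umbrella: now mirror:Zoe, umbrella:Peggy). State: mirror:Zoe, umbrella:Peggy, map:Ivan
Event 7 (swap map<->mirror: now map:Zoe, mirror:Ivan). State: mirror:Ivan, umbrella:Peggy, map:Zoe
Event 8 (swap mirror<->umbrella: now mirror:Peggy, umbrella:Ivan). State: mirror:Peggy, umbrella:Ivan, map:Zoe
Event 9 (swap mirror<->umbrella: now mirror:Ivan, umbrella:Peggy). State: mirror:Ivan, umbrella:Peggy, map:Zoe
Event 10 (give map: Zoe -> Ivan). State: mirror:Ivan, umbrella:Peggy, map:Ivan
Event 11 (give mirror: Ivan -> Laura). State: mirror:Laura, umbrella:Peggy, map:Ivan
Event 12 (swap mirror<->map: now mirror:Ivan, map:Laura). State: mirror:Ivan, umbrella:Peggy, map:Laura
Event 13 (give map: Laura -> Peggy). State: mirror:Ivan, umbrella:Peggy, map:Peggy
Event 14 (give map: Peggy -> Ivan). State: mirror:Ivan, umbrella:Peggy, map:Ivan

Final state: mirror:Ivan, umbrella:Peggy, map:Ivan
The map is held by Ivan.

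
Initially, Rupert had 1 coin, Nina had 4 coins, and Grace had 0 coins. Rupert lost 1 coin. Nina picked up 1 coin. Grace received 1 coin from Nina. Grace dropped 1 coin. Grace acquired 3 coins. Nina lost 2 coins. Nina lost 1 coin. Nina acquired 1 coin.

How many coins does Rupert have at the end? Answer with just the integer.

Tracking counts step by step:
Start: Rupert=1, Nina=4, Grace=0
Event 1 (Rupert -1): Rupert: 1 -> 0. State: Rupert=0, Nina=4, Grace=0
Event 2 (Nina +1): Nina: 4 -> 5. State: Rupert=0, Nina=5, Grace=0
Event 3 (Nina -> Grace, 1): Nina: 5 -> 4, Grace: 0 -> 1. State: Rupert=0, Nina=4, Grace=1
Event 4 (Grace -1): Grace: 1 -> 0. State: Rupert=0, Nina=4, Grace=0
Event 5 (Grace +3): Grace: 0 -> 3. State: Rupert=0, Nina=4, Grace=3
Event 6 (Nina -2): Nina: 4 -> 2. State: Rupert=0, Nina=2, Grace=3
Event 7 (Nina -1): Nina: 2 -> 1. State: Rupert=0, Nina=1, Grace=3
Event 8 (Nina +1): Nina: 1 -> 2. State: Rupert=0, Nina=2, Grace=3

Rupert's final count: 0

Answer: 0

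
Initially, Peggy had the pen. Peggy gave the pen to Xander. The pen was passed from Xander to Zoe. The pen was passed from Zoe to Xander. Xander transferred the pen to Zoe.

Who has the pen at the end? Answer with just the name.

Tracking the pen through each event:
Start: Peggy has the pen.
After event 1: Xander has the pen.
After event 2: Zoe has the pen.
After event 3: Xander has the pen.
After event 4: Zoe has the pen.

Answer: Zoe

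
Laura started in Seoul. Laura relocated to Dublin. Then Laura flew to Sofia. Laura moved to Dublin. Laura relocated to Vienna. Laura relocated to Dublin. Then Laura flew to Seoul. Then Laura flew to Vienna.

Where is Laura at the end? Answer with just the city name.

Tracking Laura's location:
Start: Laura is in Seoul.
After move 1: Seoul -> Dublin. Laura is in Dublin.
After move 2: Dublin -> Sofia. Laura is in Sofia.
After move 3: Sofia -> Dublin. Laura is in Dublin.
After move 4: Dublin -> Vienna. Laura is in Vienna.
After move 5: Vienna -> Dublin. Laura is in Dublin.
After move 6: Dublin -> Seoul. Laura is in Seoul.
After move 7: Seoul -> Vienna. Laura is in Vienna.

Answer: Vienna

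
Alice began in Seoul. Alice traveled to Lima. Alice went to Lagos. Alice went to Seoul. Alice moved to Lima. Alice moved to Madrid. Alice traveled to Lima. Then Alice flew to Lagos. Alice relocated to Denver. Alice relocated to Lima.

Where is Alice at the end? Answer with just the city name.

Tracking Alice's location:
Start: Alice is in Seoul.
After move 1: Seoul -> Lima. Alice is in Lima.
After move 2: Lima -> Lagos. Alice is in Lagos.
After move 3: Lagos -> Seoul. Alice is in Seoul.
After move 4: Seoul -> Lima. Alice is in Lima.
After move 5: Lima -> Madrid. Alice is in Madrid.
After move 6: Madrid -> Lima. Alice is in Lima.
After move 7: Lima -> Lagos. Alice is in Lagos.
After move 8: Lagos -> Denver. Alice is in Denver.
After move 9: Denver -> Lima. Alice is in Lima.

Answer: Lima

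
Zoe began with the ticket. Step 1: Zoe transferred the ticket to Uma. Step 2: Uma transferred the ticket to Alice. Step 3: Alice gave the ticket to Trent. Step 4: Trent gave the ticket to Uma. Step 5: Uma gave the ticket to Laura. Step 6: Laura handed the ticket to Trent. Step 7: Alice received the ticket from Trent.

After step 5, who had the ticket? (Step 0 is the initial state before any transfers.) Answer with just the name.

Tracking the ticket holder through step 5:
After step 0 (start): Zoe
After step 1: Uma
After step 2: Alice
After step 3: Trent
After step 4: Uma
After step 5: Laura

At step 5, the holder is Laura.

Answer: Laura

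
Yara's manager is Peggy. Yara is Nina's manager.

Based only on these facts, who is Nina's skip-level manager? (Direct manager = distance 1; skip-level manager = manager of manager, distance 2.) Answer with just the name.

Answer: Peggy

Derivation:
Reconstructing the manager chain from the given facts:
  Peggy -> Yara -> Nina
(each arrow means 'manager of the next')
Positions in the chain (0 = top):
  position of Peggy: 0
  position of Yara: 1
  position of Nina: 2

Nina is at position 2; the skip-level manager is 2 steps up the chain, i.e. position 0: Peggy.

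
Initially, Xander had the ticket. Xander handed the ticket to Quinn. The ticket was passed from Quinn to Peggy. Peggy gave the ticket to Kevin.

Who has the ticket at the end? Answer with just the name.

Tracking the ticket through each event:
Start: Xander has the ticket.
After event 1: Quinn has the ticket.
After event 2: Peggy has the ticket.
After event 3: Kevin has the ticket.

Answer: Kevin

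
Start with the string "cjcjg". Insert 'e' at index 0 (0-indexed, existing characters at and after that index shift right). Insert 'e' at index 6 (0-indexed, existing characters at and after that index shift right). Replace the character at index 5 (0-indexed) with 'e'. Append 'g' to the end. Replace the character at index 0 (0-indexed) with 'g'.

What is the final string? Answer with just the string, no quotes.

Applying each edit step by step:
Start: "cjcjg"
Op 1 (insert 'e' at idx 0): "cjcjg" -> "ecjcjg"
Op 2 (insert 'e' at idx 6): "ecjcjg" -> "ecjcjge"
Op 3 (replace idx 5: 'g' -> 'e'): "ecjcjge" -> "ecjcjee"
Op 4 (append 'g'): "ecjcjee" -> "ecjcjeeg"
Op 5 (replace idx 0: 'e' -> 'g'): "ecjcjeeg" -> "gcjcjeeg"

Answer: gcjcjeeg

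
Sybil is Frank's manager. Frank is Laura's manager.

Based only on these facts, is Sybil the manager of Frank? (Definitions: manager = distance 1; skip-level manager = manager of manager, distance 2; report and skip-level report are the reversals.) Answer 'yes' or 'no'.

Reconstructing the manager chain from the given facts:
  Sybil -> Frank -> Laura
(each arrow means 'manager of the next')
Positions in the chain (0 = top):
  position of Sybil: 0
  position of Frank: 1
  position of Laura: 2

Sybil is at position 0, Frank is at position 1; signed distance (j - i) = 1.
'manager' requires j - i = 1. Actual distance is 1, so the relation HOLDS.

Answer: yes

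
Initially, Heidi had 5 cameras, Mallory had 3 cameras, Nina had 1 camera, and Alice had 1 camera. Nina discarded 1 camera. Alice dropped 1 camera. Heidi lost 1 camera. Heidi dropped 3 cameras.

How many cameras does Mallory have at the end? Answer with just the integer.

Answer: 3

Derivation:
Tracking counts step by step:
Start: Heidi=5, Mallory=3, Nina=1, Alice=1
Event 1 (Nina -1): Nina: 1 -> 0. State: Heidi=5, Mallory=3, Nina=0, Alice=1
Event 2 (Alice -1): Alice: 1 -> 0. State: Heidi=5, Mallory=3, Nina=0, Alice=0
Event 3 (Heidi -1): Heidi: 5 -> 4. State: Heidi=4, Mallory=3, Nina=0, Alice=0
Event 4 (Heidi -3): Heidi: 4 -> 1. State: Heidi=1, Mallory=3, Nina=0, Alice=0

Mallory's final count: 3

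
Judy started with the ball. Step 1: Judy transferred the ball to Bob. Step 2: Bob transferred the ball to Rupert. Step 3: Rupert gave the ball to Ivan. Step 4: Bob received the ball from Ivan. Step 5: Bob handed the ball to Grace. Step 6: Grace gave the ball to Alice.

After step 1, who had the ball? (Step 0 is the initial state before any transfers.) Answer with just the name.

Answer: Bob

Derivation:
Tracking the ball holder through step 1:
After step 0 (start): Judy
After step 1: Bob

At step 1, the holder is Bob.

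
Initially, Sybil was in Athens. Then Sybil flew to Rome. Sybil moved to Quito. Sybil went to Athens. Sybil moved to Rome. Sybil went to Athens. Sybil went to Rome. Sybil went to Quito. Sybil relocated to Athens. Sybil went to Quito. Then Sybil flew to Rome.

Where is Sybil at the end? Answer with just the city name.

Tracking Sybil's location:
Start: Sybil is in Athens.
After move 1: Athens -> Rome. Sybil is in Rome.
After move 2: Rome -> Quito. Sybil is in Quito.
After move 3: Quito -> Athens. Sybil is in Athens.
After move 4: Athens -> Rome. Sybil is in Rome.
After move 5: Rome -> Athens. Sybil is in Athens.
After move 6: Athens -> Rome. Sybil is in Rome.
After move 7: Rome -> Quito. Sybil is in Quito.
After move 8: Quito -> Athens. Sybil is in Athens.
After move 9: Athens -> Quito. Sybil is in Quito.
After move 10: Quito -> Rome. Sybil is in Rome.

Answer: Rome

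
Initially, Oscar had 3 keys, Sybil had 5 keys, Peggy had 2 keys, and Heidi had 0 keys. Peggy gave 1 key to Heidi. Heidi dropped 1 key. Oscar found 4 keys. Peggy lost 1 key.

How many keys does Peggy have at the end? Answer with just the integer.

Answer: 0

Derivation:
Tracking counts step by step:
Start: Oscar=3, Sybil=5, Peggy=2, Heidi=0
Event 1 (Peggy -> Heidi, 1): Peggy: 2 -> 1, Heidi: 0 -> 1. State: Oscar=3, Sybil=5, Peggy=1, Heidi=1
Event 2 (Heidi -1): Heidi: 1 -> 0. State: Oscar=3, Sybil=5, Peggy=1, Heidi=0
Event 3 (Oscar +4): Oscar: 3 -> 7. State: Oscar=7, Sybil=5, Peggy=1, Heidi=0
Event 4 (Peggy -1): Peggy: 1 -> 0. State: Oscar=7, Sybil=5, Peggy=0, Heidi=0

Peggy's final count: 0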